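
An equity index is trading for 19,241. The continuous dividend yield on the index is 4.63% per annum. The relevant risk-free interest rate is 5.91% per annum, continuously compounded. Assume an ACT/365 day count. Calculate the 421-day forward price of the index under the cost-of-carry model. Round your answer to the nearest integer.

19,527

F = S·e^((r − q)T) = 19241 · e^((0.0591 − 0.0463) × 421/365)
= 19241 · e^0.014764 = 19241 × 1.014874
F = 19,527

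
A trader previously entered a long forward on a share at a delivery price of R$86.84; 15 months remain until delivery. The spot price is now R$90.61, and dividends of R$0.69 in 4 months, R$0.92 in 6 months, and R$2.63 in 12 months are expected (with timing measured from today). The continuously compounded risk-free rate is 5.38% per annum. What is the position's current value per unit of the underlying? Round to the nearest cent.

R$5.35

PV(remaining dividends) I = 0.69·e^(−0.0538·4/12) + 0.92·e^(−0.0538·6/12) + 2.63·e^(−0.0538·12/12) = 4.0656
Current forward F = (S − I)·e^(rT) = (90.61 − 4.0656)·e^(0.0538·15/12) = 86.5444 × 1.069563 = 92.5647
Value (long) = (F − K)·e^(−rT) = (92.5647 − 86.84) × 0.934961 = 5.3524
Value = R$5.35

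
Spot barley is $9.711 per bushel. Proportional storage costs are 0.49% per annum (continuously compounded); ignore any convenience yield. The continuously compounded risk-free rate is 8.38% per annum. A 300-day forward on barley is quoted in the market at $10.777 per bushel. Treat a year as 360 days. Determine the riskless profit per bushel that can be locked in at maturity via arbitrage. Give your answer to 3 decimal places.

Fair forward: F* = S·e^(carry·T), with carry = (r + u) = 0.0838 + 0.0049 = 0.0887
F* = 9.711 · e^(0.0887 × 300/360) = 9.711 · e^0.073917 = 9.711 × 1.076717 = $10.4560
Market $10.777 > fair $10.4560: forward overpriced → cash-and-carry (buy spot, short the forward).
At maturity, profit = |F_mkt − F*| = |10.777 − 10.4560| = $0.321 per bushel

$0.321 per bushel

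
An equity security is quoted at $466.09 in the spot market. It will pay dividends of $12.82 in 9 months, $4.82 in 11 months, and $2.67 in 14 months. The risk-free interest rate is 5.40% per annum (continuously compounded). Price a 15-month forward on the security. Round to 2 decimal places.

PV(dividends) I = 12.82·e^(−0.0540·9/12) + 4.82·e^(−0.0540·11/12) + 2.67·e^(−0.0540·14/12)
I = 12.3112 + 4.5872 + 2.5070 = 19.4054
F = (S − I)·e^(rT) = (466.09 − 19.4054) · e^(0.0540·15/12)
= 446.6846 · e^0.067500 = 446.6846 × 1.069830 = $477.88

$477.88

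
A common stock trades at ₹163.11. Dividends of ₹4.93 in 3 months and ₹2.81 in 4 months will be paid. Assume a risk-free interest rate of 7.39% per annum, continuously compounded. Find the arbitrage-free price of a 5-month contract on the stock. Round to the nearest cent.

₹160.39

PV(dividends) I = 4.93·e^(−0.0739·3/12) + 2.81·e^(−0.0739·4/12)
I = 4.8398 + 2.7416 = 7.5814
F = (S − I)·e^(rT) = (163.11 − 7.5814) · e^(0.0739·5/12)
= 155.5286 · e^0.030792 = 155.5286 × 1.031271 = ₹160.39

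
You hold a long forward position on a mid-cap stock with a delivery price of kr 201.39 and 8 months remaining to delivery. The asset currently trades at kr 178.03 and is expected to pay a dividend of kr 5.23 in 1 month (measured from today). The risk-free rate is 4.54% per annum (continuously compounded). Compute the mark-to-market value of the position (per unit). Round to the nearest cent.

-kr 22.57

PV(remaining dividends) I = 5.23·e^(−0.0454·1/12) = 5.2103
Current forward F = (S − I)·e^(rT) = (178.03 − 5.2103)·e^(0.0454·8/12) = 172.8197 × 1.030729 = 178.1303
Value (long) = (F − K)·e^(−rT) = (178.1303 − 201.39) × 0.970187 = -22.5663
Value = -kr 22.57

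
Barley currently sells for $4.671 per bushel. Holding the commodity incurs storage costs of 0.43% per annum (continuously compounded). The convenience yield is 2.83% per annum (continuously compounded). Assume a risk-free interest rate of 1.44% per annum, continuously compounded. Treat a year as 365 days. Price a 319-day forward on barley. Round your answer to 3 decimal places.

Net carry = r + u − y = 0.0144 + 0.0043 − 0.0283 = -0.0096
F = S·e^((r+u−y)T) = 4.671 · e^(-0.0096 × 319/365) = 4.671 · e^-0.008390
= 4.671 × 0.991645 = $4.632 per bushel

$4.632 per bushel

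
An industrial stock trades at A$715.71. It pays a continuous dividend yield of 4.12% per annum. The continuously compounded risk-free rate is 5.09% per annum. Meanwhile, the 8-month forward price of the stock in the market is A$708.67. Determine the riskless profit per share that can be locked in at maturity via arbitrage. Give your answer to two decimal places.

A$11.68 per share

Fair forward: F* = S·e^(carry·T), with carry = (r − q) = 0.0509 − 0.0412 = 0.0097
F* = 715.71 · e^(0.0097 × 8/12) = 715.71 · e^0.006467 = 715.71 × 1.006488 = A$720.3535
Market A$708.67 < fair A$720.3535: forward underpriced → reverse cash-and-carry (short spot, go long the forward).
At maturity, profit = |F_mkt − F*| = |708.67 − 720.3535| = A$11.68 per share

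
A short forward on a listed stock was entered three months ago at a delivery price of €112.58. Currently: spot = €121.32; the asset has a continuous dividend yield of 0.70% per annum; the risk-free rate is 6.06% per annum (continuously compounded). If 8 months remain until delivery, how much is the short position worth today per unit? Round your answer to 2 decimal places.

Current fair forward for the remaining 8 months: F = S·e^((r − q)·T), (r − q) = 0.0606 − 0.0070 = 0.0536
F = 121.32 · e^(0.0536 × 8/12) = 121.32 × 1.036379 = 125.7335
Value of long forward = (F − K)·e^(−rT) = (125.7335 − 112.58) · e^(−0.0606·8/12)
= 13.1535 × 0.960405 = 12.63
Short position value = −(long value) = -€12.63

-€12.63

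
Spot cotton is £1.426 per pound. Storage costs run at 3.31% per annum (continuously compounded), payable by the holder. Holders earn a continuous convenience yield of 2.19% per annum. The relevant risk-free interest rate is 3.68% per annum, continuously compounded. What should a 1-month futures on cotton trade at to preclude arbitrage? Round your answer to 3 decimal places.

Net carry = r + u − y = 0.0368 + 0.0331 − 0.0219 = 0.0480
F = S·e^((r+u−y)T) = 1.426 · e^(0.0480 × 1/12) = 1.426 · e^0.004000
= 1.426 × 1.004008 = £1.432 per pound

£1.432 per pound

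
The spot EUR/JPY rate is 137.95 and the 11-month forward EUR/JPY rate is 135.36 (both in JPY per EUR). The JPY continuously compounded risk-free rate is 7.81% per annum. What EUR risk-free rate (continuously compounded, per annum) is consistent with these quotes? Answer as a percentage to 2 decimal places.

F = S·e^((r_JPY − r_EUR)T) ⇒ r_EUR = r_JPY − ln(F/S)/T
ln(135.36/137.95) = -0.018953; /(11/12) = -0.020676
r_EUR = 0.0781 + 0.020676 = 0.098776
r_EUR = 9.88%

9.88%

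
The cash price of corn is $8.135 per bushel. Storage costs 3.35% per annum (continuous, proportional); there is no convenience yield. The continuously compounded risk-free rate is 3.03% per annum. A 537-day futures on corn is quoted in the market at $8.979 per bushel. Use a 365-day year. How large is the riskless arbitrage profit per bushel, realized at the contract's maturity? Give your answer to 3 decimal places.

Fair futures: F* = S·e^(carry·T), with carry = (r + u) = 0.0303 + 0.0335 = 0.0638
F* = 8.135 · e^(0.0638 × 537/365) = 8.135 · e^0.093865 = 8.135 × 1.098411 = $8.9356
Market $8.979 > fair $8.9356: forward overpriced → cash-and-carry (buy spot, short the forward).
At maturity, profit = |F_mkt − F*| = |8.979 − 8.9356| = $0.043 per bushel

$0.043 per bushel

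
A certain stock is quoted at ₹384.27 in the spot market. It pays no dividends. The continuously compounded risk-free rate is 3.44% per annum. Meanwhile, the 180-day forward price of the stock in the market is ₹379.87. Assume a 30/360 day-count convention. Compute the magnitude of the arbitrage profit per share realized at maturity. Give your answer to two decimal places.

₹11.07 per share

Fair forward: F* = S·e^(carry·T), with carry = r = 0.0344
F* = 384.27 · e^(0.0344 × 180/360) = 384.27 · e^0.017200 = 384.27 × 1.017349 = ₹390.9367
Market ₹379.87 < fair ₹390.9367: forward underpriced → reverse cash-and-carry (short spot, go long the forward).
At maturity, profit = |F_mkt − F*| = |379.87 − 390.9367| = ₹11.07 per share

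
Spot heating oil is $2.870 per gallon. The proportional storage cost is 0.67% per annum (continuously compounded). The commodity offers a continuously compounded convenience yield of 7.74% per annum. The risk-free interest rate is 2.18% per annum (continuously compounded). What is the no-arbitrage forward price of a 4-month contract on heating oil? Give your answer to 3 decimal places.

Net carry = r + u − y = 0.0218 + 0.0067 − 0.0774 = -0.0489
F = S·e^((r+u−y)T) = 2.870 · e^(-0.0489 × 4/12) = 2.870 · e^-0.016300
= 2.870 × 0.983832 = $2.824 per gallon

$2.824 per gallon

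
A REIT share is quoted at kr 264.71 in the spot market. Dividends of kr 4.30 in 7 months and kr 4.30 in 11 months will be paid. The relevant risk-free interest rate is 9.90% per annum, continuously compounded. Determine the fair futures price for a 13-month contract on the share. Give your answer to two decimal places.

kr 285.79

PV(dividends) I = 4.30·e^(−0.0990·7/12) + 4.30·e^(−0.0990·11/12)
I = 4.0587 + 3.9270 = 7.9857
F = (S − I)·e^(rT) = (264.71 − 7.9857) · e^(0.0990·13/12)
= 256.7243 · e^0.107250 = 256.7243 × 1.113213 = kr 285.79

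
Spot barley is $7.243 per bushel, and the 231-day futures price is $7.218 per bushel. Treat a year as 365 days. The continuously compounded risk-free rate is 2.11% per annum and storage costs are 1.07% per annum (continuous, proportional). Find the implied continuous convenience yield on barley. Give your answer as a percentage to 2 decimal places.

F = S·e^((r+u−y)T) ⇒ (r+u−y) = ln(F/S)/T
ln(7.218/7.243) = -0.003458; /T ⇒ -0.005464
y = r + u − ln(F/S)/T = 0.0211 + 0.0107 + 0.005464 = 0.037264
y = 3.73%

3.73%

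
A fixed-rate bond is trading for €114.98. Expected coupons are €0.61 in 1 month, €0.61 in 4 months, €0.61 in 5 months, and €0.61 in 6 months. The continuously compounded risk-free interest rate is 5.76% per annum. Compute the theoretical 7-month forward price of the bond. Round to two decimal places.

PV(coupons) I = 0.61·e^(−0.0576·1/12) + 0.61·e^(−0.0576·4/12) + 0.61·e^(−0.0576·5/12) + 0.61·e^(−0.0576·6/12)
I = 0.6071 + 0.5984 + 0.5955 + 0.5927 = 2.3937
F = (S − I)·e^(rT) = (114.98 − 2.3937) · e^(0.0576·7/12)
= 112.5863 · e^0.033600 = 112.5863 × 1.034171 = €116.43

€116.43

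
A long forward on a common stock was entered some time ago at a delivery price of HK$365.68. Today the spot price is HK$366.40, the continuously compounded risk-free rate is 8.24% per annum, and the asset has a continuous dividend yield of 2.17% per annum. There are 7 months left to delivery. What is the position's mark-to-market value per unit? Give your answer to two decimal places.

HK$13.27

Current fair forward for the remaining 7 months: F = S·e^((r − q)·T), (r − q) = 0.0824 − 0.0217 = 0.0607
F = 366.40 · e^(0.0607 × 7/12) = 366.40 × 1.036043 = 379.6062
Value of long forward = (F − K)·e^(−rT) = (379.6062 − 365.68) · e^(−0.0824·7/12)
= 13.9262 × 0.953070 = 13.27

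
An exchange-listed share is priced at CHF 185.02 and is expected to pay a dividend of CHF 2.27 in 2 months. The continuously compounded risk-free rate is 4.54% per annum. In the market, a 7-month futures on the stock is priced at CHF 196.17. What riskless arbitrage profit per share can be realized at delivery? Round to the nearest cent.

CHF 8.50 per share

PV(dividends) I = 2.27·e^(−0.0454·2/12) = 2.2529
Fair futures F* = (S − I)·e^(rT) = (185.02 − 2.2529)·e^0.026483 = 182.7671 × 1.026837 = 187.6720
Market CHF 196.17 > fair 187.6720: forward overpriced → cash-and-carry (borrow at r, buy the stock and collect the dividends, short the forward).
Profit at T = |F_mkt − F*| = |196.17 − 187.6720| = CHF 8.50 per share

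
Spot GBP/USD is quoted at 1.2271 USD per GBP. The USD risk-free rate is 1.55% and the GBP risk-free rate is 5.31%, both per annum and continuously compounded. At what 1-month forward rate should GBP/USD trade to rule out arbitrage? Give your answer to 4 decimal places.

1.2233

F = S·e^((r_USD − r_GBP)T) = 1.2271 · e^((0.0155 − 0.0531) × 1/12)
= 1.2271 · e^-0.003133 = 1.2271 × 0.996872
F = 1.2233 USD per GBP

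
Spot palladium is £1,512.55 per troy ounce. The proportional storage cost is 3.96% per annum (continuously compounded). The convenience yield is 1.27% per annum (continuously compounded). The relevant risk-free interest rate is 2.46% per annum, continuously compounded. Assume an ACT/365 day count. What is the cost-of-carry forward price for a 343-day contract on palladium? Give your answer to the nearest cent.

£1,587.55 per troy ounce

Net carry = r + u − y = 0.0246 + 0.0396 − 0.0127 = 0.0515
F = S·e^((r+u−y)T) = 1512.55 · e^(0.0515 × 343/365) = 1512.55 · e^0.04839589
= 1512.55 × 1.04958609 = £1,587.55 per troy ounce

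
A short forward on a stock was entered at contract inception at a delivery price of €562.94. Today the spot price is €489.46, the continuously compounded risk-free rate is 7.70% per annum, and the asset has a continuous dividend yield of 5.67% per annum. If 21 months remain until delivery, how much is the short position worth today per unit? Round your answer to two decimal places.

€48.75

Current fair forward for the remaining 21 months: F = S·e^((r − q)·T), (r − q) = 0.0770 − 0.0567 = 0.0203
F = 489.46 · e^(0.0203 × 21/12) = 489.46 × 1.036164 = 507.1608
Value of long forward = (F − K)·e^(−rT) = (507.1608 − 562.94) · e^(−0.0770·21/12)
= -55.7792 × 0.873934 = -48.75
Short position value = −(long value) = €48.75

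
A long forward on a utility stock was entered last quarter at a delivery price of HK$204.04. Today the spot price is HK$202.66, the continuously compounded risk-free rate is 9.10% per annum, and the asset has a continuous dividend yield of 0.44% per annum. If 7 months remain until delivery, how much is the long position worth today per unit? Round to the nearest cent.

Current fair forward for the remaining 7 months: F = S·e^((r − q)·T), (r − q) = 0.0910 − 0.0044 = 0.0866
F = 202.66 · e^(0.0866 × 7/12) = 202.66 × 1.051814 = 213.1606
Value of long forward = (F − K)·e^(−rT) = (213.1606 − 204.04) · e^(−0.0910·7/12)
= 9.1206 × 0.948301 = 8.65

HK$8.65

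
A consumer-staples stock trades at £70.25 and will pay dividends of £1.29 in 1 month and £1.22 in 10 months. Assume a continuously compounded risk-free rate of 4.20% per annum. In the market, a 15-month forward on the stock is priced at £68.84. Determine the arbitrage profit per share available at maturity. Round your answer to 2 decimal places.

£2.60 per share

PV(dividends) I = 1.29·e^(−0.0420·1/12) + 1.22·e^(−0.0420·10/12) = 2.4635
Fair forward F* = (S − I)·e^(rT) = (70.25 − 2.4635)·e^0.052500 = 67.7865 × 1.053903 = 71.4404
Market £68.84 < fair 71.4404: forward underpriced → reverse cash-and-carry (short the stock, invest proceeds at r, pay the dividends, go long the forward).
Profit at T = |F_mkt − F*| = |68.84 − 71.4404| = £2.60 per share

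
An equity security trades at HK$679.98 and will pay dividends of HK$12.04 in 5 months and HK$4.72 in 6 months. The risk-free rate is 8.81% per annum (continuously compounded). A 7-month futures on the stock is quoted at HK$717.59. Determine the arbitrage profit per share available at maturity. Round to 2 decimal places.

PV(dividends) I = 12.04·e^(−0.0881·5/12) + 4.72·e^(−0.0881·6/12) = 16.1226
Fair futures F* = (S − I)·e^(rT) = (679.98 − 16.1226)·e^0.051392 = 663.8574 × 1.052735 = 698.8659
Market HK$717.59 > fair 698.8659: forward overpriced → cash-and-carry (borrow at r, buy the stock and collect the dividends, short the forward).
Profit at T = |F_mkt − F*| = |717.59 − 698.8659| = HK$18.72 per share

HK$18.72 per share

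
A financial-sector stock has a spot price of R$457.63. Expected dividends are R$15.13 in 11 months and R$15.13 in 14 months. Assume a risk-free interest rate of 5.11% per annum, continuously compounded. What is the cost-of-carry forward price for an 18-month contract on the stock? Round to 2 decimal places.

PV(dividends) I = 15.13·e^(−0.0511·11/12) + 15.13·e^(−0.0511·14/12)
I = 14.4376 + 14.2544 = 28.6920
F = (S − I)·e^(rT) = (457.63 − 28.6920) · e^(0.0511·18/12)
= 428.9380 · e^0.076650 = 428.9380 × 1.079664 = R$463.11

R$463.11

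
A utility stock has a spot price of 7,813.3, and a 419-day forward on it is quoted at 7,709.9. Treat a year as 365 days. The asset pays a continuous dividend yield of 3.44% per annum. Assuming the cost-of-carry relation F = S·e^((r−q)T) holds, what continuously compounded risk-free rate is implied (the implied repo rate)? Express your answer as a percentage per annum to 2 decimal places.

From F = S·e^((r−q)T): (r − q) = ln(F/S)/T
ln(7709.9/7813.3) = ln(0.986766) = -0.013322
(r − q) = -0.013322 / (419/365) = -0.011605
r = ln(F/S)/T + q = -0.011605 + 0.0344 = 0.022795
r = 2.28%

2.28%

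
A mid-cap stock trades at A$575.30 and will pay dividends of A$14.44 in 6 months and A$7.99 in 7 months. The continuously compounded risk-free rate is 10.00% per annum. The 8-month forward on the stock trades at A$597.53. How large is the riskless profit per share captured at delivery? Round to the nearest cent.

A$5.31 per share

PV(dividends) I = 14.44·e^(−0.1000·6/12) + 7.99·e^(−0.1000·7/12) = 21.2730
Fair forward F* = (S − I)·e^(rT) = (575.30 − 21.2730)·e^0.066667 = 554.0270 × 1.068939 = 592.2211
Market A$597.53 > fair 592.2211: forward overpriced → cash-and-carry (borrow at r, buy the stock and collect the dividends, short the forward).
Profit at T = |F_mkt − F*| = |597.53 − 592.2211| = A$5.31 per share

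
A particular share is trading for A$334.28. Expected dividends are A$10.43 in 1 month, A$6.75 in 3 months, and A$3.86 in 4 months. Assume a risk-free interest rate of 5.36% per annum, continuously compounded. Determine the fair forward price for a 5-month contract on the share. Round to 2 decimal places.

A$320.52

PV(dividends) I = 10.43·e^(−0.0536·1/12) + 6.75·e^(−0.0536·3/12) + 3.86·e^(−0.0536·4/12)
I = 10.3835 + 6.6602 + 3.7916 = 20.8353
F = (S − I)·e^(rT) = (334.28 − 20.8353) · e^(0.0536·5/12)
= 313.4447 · e^0.022333 = 313.4447 × 1.022584 = A$320.52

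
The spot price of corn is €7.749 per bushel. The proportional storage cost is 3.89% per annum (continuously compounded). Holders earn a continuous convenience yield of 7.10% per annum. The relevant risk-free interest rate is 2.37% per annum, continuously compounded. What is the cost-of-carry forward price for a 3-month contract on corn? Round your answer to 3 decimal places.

€7.733 per bushel

Net carry = r + u − y = 0.0237 + 0.0389 − 0.0710 = -0.0084
F = S·e^((r+u−y)T) = 7.749 · e^(-0.0084 × 3/12) = 7.749 · e^-0.002100
= 7.749 × 0.997902 = €7.733 per bushel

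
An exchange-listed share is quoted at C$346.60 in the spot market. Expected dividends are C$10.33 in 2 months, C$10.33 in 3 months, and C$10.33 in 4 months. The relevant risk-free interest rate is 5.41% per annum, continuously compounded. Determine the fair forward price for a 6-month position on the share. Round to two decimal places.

PV(dividends) I = 10.33·e^(−0.0541·2/12) + 10.33·e^(−0.0541·3/12) + 10.33·e^(−0.0541·4/12)
I = 10.2373 + 10.1912 + 10.1454 = 30.5739
F = (S − I)·e^(rT) = (346.60 − 30.5739) · e^(0.0541·6/12)
= 316.0261 · e^0.027050 = 316.0261 × 1.027419 = C$324.69

C$324.69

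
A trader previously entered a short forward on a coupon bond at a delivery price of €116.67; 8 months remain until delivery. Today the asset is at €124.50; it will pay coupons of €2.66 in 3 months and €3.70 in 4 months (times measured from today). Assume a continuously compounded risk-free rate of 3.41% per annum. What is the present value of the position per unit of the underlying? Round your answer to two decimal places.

PV(remaining coupons) I = 2.66·e^(−0.0341·3/12) + 3.70·e^(−0.0341·4/12) = 6.2956
Current forward F = (S − I)·e^(rT) = (124.50 − 6.2956)·e^(0.0341·8/12) = 118.2044 × 1.022994 = 120.9224
Value (long) = (F − K)·e^(−rT) = (120.9224 − 116.67) × 0.977523 = 4.1568
Short position value = −(long value) = -€4.16

-€4.16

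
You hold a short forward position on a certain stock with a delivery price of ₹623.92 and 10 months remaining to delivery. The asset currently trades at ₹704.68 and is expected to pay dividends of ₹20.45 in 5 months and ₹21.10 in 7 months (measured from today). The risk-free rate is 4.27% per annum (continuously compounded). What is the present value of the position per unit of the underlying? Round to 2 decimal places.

PV(remaining dividends) I = 20.45·e^(−0.0427·5/12) + 21.10·e^(−0.0427·7/12) = 40.6703
Current forward F = (S − I)·e^(rT) = (704.68 − 40.6703)·e^(0.0427·10/12) = 664.0097 × 1.036224 = 688.0628
Value (long) = (F − K)·e^(−rT) = (688.0628 − 623.92) × 0.965042 = 61.9005
Short position value = −(long value) = -₹61.90

-₹61.90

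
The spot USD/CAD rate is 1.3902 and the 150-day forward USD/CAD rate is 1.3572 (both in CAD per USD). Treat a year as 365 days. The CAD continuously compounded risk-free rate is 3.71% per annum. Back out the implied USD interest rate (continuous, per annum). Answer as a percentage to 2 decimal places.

9.56%

F = S·e^((r_CAD − r_USD)T) ⇒ r_USD = r_CAD − ln(F/S)/T
ln(1.3572/1.3902) = -0.024024; /(150/365) = -0.058458
r_USD = 0.0371 + 0.058458 = 0.095558
r_USD = 9.56%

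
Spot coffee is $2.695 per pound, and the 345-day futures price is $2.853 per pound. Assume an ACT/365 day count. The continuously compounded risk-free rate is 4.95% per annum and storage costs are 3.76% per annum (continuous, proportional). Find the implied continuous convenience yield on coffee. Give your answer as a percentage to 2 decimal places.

2.68%

F = S·e^((r+u−y)T) ⇒ (r+u−y) = ln(F/S)/T
ln(2.853/2.695) = 0.056973; /T ⇒ 0.060276
y = r + u − ln(F/S)/T = 0.0495 + 0.0376 − 0.060276 = 0.026824
y = 2.68%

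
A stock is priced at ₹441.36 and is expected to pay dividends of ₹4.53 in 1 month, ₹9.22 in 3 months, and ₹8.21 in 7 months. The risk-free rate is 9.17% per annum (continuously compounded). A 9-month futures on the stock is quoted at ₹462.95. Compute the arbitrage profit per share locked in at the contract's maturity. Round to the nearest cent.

PV(dividends) I = 4.53·e^(−0.0917·1/12) + 9.22·e^(−0.0917·3/12) + 8.21·e^(−0.0917·7/12) = 21.2889
Fair futures F* = (S − I)·e^(rT) = (441.36 − 21.2889)·e^0.068775 = 420.0711 × 1.071195 = 449.9781
Market ₹462.95 > fair 449.9781: forward overpriced → cash-and-carry (borrow at r, buy the stock and collect the dividends, short the forward).
Profit at T = |F_mkt − F*| = |462.95 − 449.9781| = ₹12.97 per share

₹12.97 per share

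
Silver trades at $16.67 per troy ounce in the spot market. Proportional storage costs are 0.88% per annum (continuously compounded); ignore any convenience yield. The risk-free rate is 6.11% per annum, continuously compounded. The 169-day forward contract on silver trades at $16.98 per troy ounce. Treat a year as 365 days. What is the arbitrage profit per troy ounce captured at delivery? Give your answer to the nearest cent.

Fair forward: F* = S·e^(carry·T), with carry = (r + u) = 0.0611 + 0.0088 = 0.0699
F* = 16.67 · e^(0.0699 × 169/365) = 16.67 · e^0.032365 = 16.67 × 1.032894 = $17.2183
Market $16.98 < fair $17.2183: forward underpriced → reverse cash-and-carry (short spot, go long the forward).
At maturity, profit = |F_mkt − F*| = |16.98 − 17.2183| = $0.24 per troy ounce

$0.24 per troy ounce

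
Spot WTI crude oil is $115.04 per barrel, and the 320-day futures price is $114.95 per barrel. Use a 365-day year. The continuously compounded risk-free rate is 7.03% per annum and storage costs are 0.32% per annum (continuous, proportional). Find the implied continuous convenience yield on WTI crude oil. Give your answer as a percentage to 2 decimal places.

7.44%

F = S·e^((r+u−y)T) ⇒ (r+u−y) = ln(F/S)/T
ln(114.95/115.04) = -0.000783; /T ⇒ -0.000893
y = r + u − ln(F/S)/T = 0.0703 + 0.0032 + 0.000893 = 0.074393
y = 7.44%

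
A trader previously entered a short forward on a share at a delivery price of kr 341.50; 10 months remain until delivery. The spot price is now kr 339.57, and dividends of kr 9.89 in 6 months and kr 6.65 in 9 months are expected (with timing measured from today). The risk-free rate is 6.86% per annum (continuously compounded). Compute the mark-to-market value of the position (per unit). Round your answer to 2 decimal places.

-kr 1.17

PV(remaining dividends) I = 9.89·e^(−0.0686·6/12) + 6.65·e^(−0.0686·9/12) = 15.8730
Current forward F = (S − I)·e^(rT) = (339.57 − 15.8730)·e^(0.0686·10/12) = 323.6970 × 1.058832 = 342.7407
Value (long) = (F − K)·e^(−rT) = (342.7407 − 341.50) × 0.944437 = 1.1718
Short position value = −(long value) = -kr 1.17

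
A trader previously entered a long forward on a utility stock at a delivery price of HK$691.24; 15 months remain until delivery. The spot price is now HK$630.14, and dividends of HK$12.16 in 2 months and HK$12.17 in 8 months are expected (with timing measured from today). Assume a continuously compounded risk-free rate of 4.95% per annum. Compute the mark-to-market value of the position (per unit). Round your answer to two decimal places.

-HK$43.46

PV(remaining dividends) I = 12.16·e^(−0.0495·2/12) + 12.17·e^(−0.0495·8/12) = 23.8350
Current forward F = (S − I)·e^(rT) = (630.14 − 23.8350)·e^(0.0495·15/12) = 606.3050 × 1.063829 = 645.0048
Value (long) = (F − K)·e^(−rT) = (645.0048 − 691.24) × 0.940000 = -43.4611
Value = -HK$43.46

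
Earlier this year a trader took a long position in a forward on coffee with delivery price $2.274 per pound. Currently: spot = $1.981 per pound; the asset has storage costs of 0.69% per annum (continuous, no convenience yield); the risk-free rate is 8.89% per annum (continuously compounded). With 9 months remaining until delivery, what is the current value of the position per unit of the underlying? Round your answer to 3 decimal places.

Current fair forward for the remaining 9 months: F = S·e^((r + u)·T), (r + u) = 0.0889 + 0.0069 = 0.0958
F = 1.981 · e^(0.0958 × 9/12) = 1.981 × 1.074494 = 2.1286
Value of long forward = (F − K)·e^(−rT) = (2.1286 − 2.274) · e^(−0.0889·9/12)
= -0.1454 × 0.935499 = -0.136

-$0.136 per pound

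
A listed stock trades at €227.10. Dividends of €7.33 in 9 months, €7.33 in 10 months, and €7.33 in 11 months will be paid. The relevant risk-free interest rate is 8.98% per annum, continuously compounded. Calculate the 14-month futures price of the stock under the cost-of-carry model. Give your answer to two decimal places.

€229.52

PV(dividends) I = 7.33·e^(−0.0898·9/12) + 7.33·e^(−0.0898·10/12) + 7.33·e^(−0.0898·11/12)
I = 6.8526 + 6.8015 + 6.7508 = 20.4049
F = (S − I)·e^(rT) = (227.10 − 20.4049) · e^(0.0898·14/12)
= 206.6951 · e^0.104767 = 206.6951 × 1.110452 = €229.52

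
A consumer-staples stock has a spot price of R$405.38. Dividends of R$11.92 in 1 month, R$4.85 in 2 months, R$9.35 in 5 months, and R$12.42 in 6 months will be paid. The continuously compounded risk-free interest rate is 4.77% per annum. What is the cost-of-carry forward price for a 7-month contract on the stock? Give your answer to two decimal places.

PV(dividends) I = 11.92·e^(−0.0477·1/12) + 4.85·e^(−0.0477·2/12) + 9.35·e^(−0.0477·5/12) + 12.42·e^(−0.0477·6/12)
I = 11.8727 + 4.8116 + 9.1660 + 12.1273 = 37.9776
F = (S − I)·e^(rT) = (405.38 − 37.9776) · e^(0.0477·7/12)
= 367.4024 · e^0.027825 = 367.4024 × 1.028216 = R$377.77

R$377.77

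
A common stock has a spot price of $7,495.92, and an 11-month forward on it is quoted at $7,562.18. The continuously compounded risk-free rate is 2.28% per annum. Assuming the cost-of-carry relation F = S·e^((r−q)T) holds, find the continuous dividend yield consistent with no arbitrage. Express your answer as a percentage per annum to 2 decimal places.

1.32%

From F = S·e^((r−q)T): (r − q) = ln(F/S)/T
ln(7562.18/7495.92) = ln(1.008839) = 0.008800
(r − q) = 0.008800 / (11/12) = 0.009600
q = r − ln(F/S)/T = 0.0228 − 0.009600 = 0.013200
q = 1.32%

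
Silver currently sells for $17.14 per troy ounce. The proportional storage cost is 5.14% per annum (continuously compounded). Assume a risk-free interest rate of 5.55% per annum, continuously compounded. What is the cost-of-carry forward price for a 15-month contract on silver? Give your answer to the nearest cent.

Net carry = r + u − y = 0.0555 + 0.0514 − 0.0000 = 0.1069
F = S·e^((r+u−y)T) = 17.14 · e^(0.1069 × 15/12) = 17.14 · e^0.133625
= 17.14 × 1.142964 = $19.59 per troy ounce

$19.59 per troy ounce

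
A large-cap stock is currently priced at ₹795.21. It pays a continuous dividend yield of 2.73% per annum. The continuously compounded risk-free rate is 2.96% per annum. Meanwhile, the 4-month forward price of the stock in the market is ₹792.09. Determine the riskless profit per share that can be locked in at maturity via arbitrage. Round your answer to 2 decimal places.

₹3.73 per share

Fair forward: F* = S·e^(carry·T), with carry = (r − q) = 0.0296 − 0.0273 = 0.0023
F* = 795.21 · e^(0.0023 × 4/12) = 795.21 · e^0.000767 = 795.21 × 1.000767 = ₹795.8199
Market ₹792.09 < fair ₹795.8199: forward underpriced → reverse cash-and-carry (short spot, go long the forward).
At maturity, profit = |F_mkt − F*| = |792.09 − 795.8199| = ₹3.73 per share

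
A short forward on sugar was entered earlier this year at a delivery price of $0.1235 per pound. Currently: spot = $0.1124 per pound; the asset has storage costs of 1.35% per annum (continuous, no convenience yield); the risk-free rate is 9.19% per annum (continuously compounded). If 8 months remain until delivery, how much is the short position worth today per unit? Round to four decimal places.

$0.0027 per pound

Current fair forward for the remaining 8 months: F = S·e^((r + u)·T), (r + u) = 0.0919 + 0.0135 = 0.1054
F = 0.1124 · e^(0.1054 × 8/12) = 0.1124 × 1.072794 = 0.1206
Value of long forward = (F − K)·e^(−rT) = (0.1206 − 0.1235) · e^(−0.0919·8/12)
= -0.0029 × 0.940572 = -0.0027
Short position value = −(long value) = $0.0027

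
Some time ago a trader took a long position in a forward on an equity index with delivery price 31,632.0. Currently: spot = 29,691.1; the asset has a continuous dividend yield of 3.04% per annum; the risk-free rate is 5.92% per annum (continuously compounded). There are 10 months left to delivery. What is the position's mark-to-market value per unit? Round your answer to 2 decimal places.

Current fair forward for the remaining 10 months: F = S·e^((r − q)·T), (r − q) = 0.0592 − 0.0304 = 0.0288
F = 29691.1 · e^(0.0288 × 10/12) = 29691.1 × 1.02429032 = 30412.3063
Value of long forward = (F − K)·e^(−rT) = (30412.3063 − 31632.0) · e^(−0.0592·10/12)
= -1219.6937 × 0.95186379 = -1160.98

-1160.98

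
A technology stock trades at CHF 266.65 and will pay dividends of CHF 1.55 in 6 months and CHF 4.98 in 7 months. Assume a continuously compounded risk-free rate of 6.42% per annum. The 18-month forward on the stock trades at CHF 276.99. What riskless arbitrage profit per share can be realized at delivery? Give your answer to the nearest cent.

PV(dividends) I = 1.55·e^(−0.0642·6/12) + 4.98·e^(−0.0642·7/12) = 6.2980
Fair forward F* = (S − I)·e^(rT) = (266.65 − 6.2980)·e^0.096300 = 260.3520 × 1.101089 = 286.6707
Market CHF 276.99 < fair 286.6707: forward underpriced → reverse cash-and-carry (short the stock, invest proceeds at r, pay the dividends, go long the forward).
Profit at T = |F_mkt − F*| = |276.99 − 286.6707| = CHF 9.68 per share

CHF 9.68 per share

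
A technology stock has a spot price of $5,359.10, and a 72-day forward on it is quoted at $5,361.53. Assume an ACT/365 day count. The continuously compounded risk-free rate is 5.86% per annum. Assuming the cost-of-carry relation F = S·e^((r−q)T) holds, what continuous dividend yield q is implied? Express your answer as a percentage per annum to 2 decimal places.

5.63%

From F = S·e^((r−q)T): (r − q) = ln(F/S)/T
ln(5361.53/5359.10) = ln(1.000453) = 0.000453
(r − q) = 0.000453 / (72/365) = 0.002296
q = r − ln(F/S)/T = 0.0586 − 0.002296 = 0.056304
q = 5.63%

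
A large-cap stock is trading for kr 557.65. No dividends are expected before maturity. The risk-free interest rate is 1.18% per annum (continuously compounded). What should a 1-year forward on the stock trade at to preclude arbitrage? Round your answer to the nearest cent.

F = S·e^(rT) = 557.65 · e^(0.0118 × 1)
= 557.65 · e^0.011800 = 557.65 × 1.011870
F = kr 564.27

kr 564.27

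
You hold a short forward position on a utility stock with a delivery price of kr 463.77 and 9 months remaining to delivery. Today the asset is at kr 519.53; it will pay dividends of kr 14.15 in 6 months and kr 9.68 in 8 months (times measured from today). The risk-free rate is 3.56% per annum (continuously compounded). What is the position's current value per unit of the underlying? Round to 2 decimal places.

PV(remaining dividends) I = 14.15·e^(−0.0356·6/12) + 9.68·e^(−0.0356·8/12) = 23.3533
Current forward F = (S − I)·e^(rT) = (519.53 − 23.3533)·e^(0.0356·9/12) = 496.1767 × 1.027060 = 509.6032
Value (long) = (F − K)·e^(−rT) = (509.6032 − 463.77) × 0.973653 = 44.6256
Short position value = −(long value) = -kr 44.63

-kr 44.63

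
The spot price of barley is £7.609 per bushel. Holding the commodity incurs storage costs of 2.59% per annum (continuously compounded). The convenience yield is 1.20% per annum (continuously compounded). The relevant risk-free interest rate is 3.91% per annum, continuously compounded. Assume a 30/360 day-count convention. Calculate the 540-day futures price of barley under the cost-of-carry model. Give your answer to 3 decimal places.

Net carry = r + u − y = 0.0391 + 0.0259 − 0.0120 = 0.0530
F = S·e^((r+u−y)T) = 7.609 · e^(0.0530 × 540/360) = 7.609 · e^0.079500
= 7.609 × 1.082746 = £8.239 per bushel

£8.239 per bushel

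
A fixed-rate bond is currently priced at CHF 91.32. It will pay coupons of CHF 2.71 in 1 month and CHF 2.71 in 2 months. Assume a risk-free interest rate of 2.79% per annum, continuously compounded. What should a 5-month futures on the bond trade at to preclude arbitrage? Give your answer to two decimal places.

PV(coupons) I = 2.71·e^(−0.0279·1/12) + 2.71·e^(−0.0279·2/12)
I = 2.7037 + 2.6974 = 5.4011
F = (S − I)·e^(rT) = (91.32 − 5.4011) · e^(0.0279·5/12)
= 85.9189 · e^0.011625 = 85.9189 × 1.011693 = CHF 86.92

CHF 86.92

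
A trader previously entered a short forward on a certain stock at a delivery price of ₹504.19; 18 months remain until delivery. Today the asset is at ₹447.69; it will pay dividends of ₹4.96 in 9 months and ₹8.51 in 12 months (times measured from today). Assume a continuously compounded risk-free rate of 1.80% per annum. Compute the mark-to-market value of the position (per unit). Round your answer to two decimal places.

₹56.32

PV(remaining dividends) I = 4.96·e^(−0.0180·9/12) + 8.51·e^(−0.0180·12/12) = 13.2517
Current forward F = (S − I)·e^(rT) = (447.69 − 13.2517)·e^(0.0180·18/12) = 434.4383 × 1.027368 = 446.3280
Value (long) = (F − K)·e^(−rT) = (446.3280 − 504.19) × 0.973361 = -56.3206
Short position value = −(long value) = ₹56.32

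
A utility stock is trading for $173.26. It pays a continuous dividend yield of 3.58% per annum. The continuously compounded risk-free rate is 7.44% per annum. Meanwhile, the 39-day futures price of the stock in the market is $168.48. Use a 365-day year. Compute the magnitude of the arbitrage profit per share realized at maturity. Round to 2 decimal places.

Fair futures: F* = S·e^(carry·T), with carry = (r − q) = 0.0744 − 0.0358 = 0.0386
F* = 173.26 · e^(0.0386 × 39/365) = 173.26 · e^0.004124 = 173.26 × 1.004133 = $173.9761
Market $168.48 < fair $173.9761: forward underpriced → reverse cash-and-carry (short spot, go long the forward).
At maturity, profit = |F_mkt − F*| = |168.48 − 173.9761| = $5.50 per share

$5.50 per share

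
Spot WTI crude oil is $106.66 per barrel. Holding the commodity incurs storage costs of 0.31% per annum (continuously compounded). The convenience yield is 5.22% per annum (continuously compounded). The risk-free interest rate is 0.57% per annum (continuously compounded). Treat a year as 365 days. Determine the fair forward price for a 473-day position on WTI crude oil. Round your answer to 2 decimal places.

Net carry = r + u − y = 0.0057 + 0.0031 − 0.0522 = -0.0434
F = S·e^((r+u−y)T) = 106.66 · e^(-0.0434 × 473/365) = 106.66 · e^-0.056242
= 106.66 × 0.945310 = $100.83 per barrel

$100.83 per barrel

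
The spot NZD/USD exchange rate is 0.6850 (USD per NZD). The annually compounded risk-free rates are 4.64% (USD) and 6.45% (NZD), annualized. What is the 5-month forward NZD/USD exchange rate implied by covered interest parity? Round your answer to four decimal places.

0.6801

By covered interest parity, F = S · (1+r_USD)^T / (1+r_NZD)^T
= 0.6850 × 1.019078 / 1.026386 = 0.6850 × 0.992880
F = 0.6801 USD per NZD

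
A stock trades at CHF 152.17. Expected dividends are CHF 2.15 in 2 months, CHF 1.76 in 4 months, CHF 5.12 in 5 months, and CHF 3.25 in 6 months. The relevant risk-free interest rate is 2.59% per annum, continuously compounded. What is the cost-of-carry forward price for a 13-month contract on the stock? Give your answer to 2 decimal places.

PV(dividends) I = 2.15·e^(−0.0259·2/12) + 1.76·e^(−0.0259·4/12) + 5.12·e^(−0.0259·5/12) + 3.25·e^(−0.0259·6/12)
I = 2.1407 + 1.7449 + 5.0650 + 3.2082 = 12.1588
F = (S − I)·e^(rT) = (152.17 − 12.1588) · e^(0.0259·13/12)
= 140.0112 · e^0.028058 = 140.0112 × 1.028455 = CHF 144.00

CHF 144.00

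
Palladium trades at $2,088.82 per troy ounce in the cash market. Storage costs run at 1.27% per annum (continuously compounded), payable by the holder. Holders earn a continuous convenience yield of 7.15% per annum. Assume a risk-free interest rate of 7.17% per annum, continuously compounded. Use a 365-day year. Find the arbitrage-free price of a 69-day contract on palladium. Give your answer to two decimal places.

$2,093.92 per troy ounce

Net carry = r + u − y = 0.0717 + 0.0127 − 0.0715 = 0.0129
F = S·e^((r+u−y)T) = 2088.82 · e^(0.0129 × 69/365) = 2088.82 · e^0.00243863
= 2088.82 × 1.00244161 = $2,093.92 per troy ounce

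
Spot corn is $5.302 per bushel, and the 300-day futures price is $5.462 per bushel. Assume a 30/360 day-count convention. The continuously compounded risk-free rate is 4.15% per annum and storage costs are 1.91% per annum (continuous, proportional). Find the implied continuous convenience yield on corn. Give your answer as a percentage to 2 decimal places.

F = S·e^((r+u−y)T) ⇒ (r+u−y) = ln(F/S)/T
ln(5.462/5.302) = 0.029731; /T ⇒ 0.035677
y = r + u − ln(F/S)/T = 0.0415 + 0.0191 − 0.035677 = 0.024923
y = 2.49%

2.49%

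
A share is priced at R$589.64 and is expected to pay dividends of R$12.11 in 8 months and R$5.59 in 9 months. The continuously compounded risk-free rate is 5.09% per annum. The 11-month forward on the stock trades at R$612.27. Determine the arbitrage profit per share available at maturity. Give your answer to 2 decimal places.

R$12.37 per share

PV(dividends) I = 12.11·e^(−0.0509·8/12) + 5.59·e^(−0.0509·9/12) = 17.0866
Fair forward F* = (S − I)·e^(rT) = (589.64 − 17.0866)·e^0.046658 = 572.5534 × 1.047764 = 599.9008
Market R$612.27 > fair 599.9008: forward overpriced → cash-and-carry (borrow at r, buy the stock and collect the dividends, short the forward).
Profit at T = |F_mkt − F*| = |612.27 − 599.9008| = R$12.37 per share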